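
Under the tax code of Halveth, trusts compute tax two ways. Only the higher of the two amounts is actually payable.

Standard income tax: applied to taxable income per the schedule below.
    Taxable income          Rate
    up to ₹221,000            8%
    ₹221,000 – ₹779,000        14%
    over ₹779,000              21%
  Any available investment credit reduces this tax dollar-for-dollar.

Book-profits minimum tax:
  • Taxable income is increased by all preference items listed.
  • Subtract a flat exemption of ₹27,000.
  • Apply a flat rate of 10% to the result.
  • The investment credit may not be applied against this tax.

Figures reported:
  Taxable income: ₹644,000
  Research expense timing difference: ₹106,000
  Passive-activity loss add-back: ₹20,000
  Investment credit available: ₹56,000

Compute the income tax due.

Book-profits minimum tax:
  Adjusted income: ₹644,000 + ₹106,000 + ₹20,000 = ₹770,000
  Less exemption ₹27,000 → base ₹743,000
  ₹743,000 × 10% = ₹74,300

Standard income tax:
  ₹221,000 × 8% = ₹17,680
  ₹423,000 × 14% = ₹59,220
  → ₹76,900
  Less investment credit ₹56,000 → ₹20,900

₹74,300 > ₹20,900, so the book-profits minimum tax is the binding amount.

₹74,300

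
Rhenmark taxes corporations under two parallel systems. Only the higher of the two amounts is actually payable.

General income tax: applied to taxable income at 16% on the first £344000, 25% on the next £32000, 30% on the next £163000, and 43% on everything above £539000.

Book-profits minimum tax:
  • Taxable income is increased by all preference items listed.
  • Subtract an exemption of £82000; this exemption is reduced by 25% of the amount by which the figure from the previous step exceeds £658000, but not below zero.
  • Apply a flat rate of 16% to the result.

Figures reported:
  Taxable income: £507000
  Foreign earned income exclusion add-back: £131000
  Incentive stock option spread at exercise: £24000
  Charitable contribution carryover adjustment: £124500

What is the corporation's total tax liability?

£117860

General income tax:
  £344000 × 16% = £55040
  £32000 × 25% = £8000
  £131000 × 30% = £39300
  → £102340

Book-profits minimum tax:
  Adjusted income: £507000 + £131000 + £24000 + £124500 = £786500
  Exemption: £82000 − 25% × (£786500 − £658000) = £82000 − £32125 = £49875
  Base: £786500 − £49875 = £736625
  £736625 × 16% = £117860

£117860 > £102340, so the book-profits minimum tax is the binding amount.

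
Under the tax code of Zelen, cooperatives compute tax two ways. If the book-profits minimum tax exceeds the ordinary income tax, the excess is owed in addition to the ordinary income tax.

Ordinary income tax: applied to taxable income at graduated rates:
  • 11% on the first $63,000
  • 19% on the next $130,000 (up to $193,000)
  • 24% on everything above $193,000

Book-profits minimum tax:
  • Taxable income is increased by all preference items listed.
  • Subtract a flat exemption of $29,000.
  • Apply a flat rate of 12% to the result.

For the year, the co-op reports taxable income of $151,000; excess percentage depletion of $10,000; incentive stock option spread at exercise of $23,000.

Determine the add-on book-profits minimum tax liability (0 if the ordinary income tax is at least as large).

Book-profits minimum tax:
  Adjusted income: $151,000 + $10,000 + $23,000 = $184,000
  Less exemption $29,000 → base $155,000
  $155,000 × 12% = $18,600

Ordinary income tax:
  $63,000 × 11% = $6,930
  $88,000 × 19% = $16,720
  → $23,650

$18,600 ≤ $23,650, so no add-on is due.

$0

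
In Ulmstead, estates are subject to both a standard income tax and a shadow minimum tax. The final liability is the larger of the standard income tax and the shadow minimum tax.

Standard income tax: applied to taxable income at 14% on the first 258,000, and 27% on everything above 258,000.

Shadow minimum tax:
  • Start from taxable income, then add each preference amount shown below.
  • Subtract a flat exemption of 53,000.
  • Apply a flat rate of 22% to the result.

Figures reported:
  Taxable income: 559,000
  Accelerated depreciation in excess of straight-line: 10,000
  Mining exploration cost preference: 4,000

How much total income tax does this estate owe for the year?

Standard income tax:
  258,000 × 14% = 36,120
  301,000 × 27% = 81,270
  → 117,390

Shadow minimum tax:
  Adjusted income: 559,000 + 10,000 + 4,000 = 573,000
  Less exemption 53,000 → base 520,000
  520,000 × 22% = 114,400

117,390 > 114,400, so the standard income tax governs.

117,390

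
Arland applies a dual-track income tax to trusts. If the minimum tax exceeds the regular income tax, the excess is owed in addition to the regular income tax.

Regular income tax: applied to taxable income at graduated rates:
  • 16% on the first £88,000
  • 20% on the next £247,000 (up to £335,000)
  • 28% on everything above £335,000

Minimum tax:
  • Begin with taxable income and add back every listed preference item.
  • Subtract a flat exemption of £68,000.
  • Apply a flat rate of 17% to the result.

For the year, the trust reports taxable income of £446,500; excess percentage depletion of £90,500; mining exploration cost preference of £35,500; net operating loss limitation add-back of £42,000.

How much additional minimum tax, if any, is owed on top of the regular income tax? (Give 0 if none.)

£0

Minimum tax:
  Adjusted income: £446,500 + £90,500 + £35,500 + £42,000 = £614,500
  Less exemption £68,000 → base £546,500
  £546,500 × 17% = £92,905

Regular income tax:
  £88,000 × 16% = £14,080
  £247,000 × 20% = £49,400
  £111,500 × 28% = £31,220
  → £94,700

£92,905 ≤ £94,700, so no add-on is due.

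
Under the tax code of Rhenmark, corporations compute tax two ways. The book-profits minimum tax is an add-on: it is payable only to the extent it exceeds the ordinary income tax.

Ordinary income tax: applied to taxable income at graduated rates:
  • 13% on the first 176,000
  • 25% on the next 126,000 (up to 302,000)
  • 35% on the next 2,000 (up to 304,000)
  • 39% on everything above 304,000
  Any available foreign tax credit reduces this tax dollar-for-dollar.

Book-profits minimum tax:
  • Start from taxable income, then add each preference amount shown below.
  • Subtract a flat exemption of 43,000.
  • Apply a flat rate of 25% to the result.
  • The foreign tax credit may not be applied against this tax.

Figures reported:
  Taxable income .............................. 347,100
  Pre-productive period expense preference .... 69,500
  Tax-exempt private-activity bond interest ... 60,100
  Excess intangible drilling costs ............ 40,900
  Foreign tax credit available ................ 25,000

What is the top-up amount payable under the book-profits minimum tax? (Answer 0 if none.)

71,761

Book-profits minimum tax:
  Adjusted income: 347,100 + 69,500 + 60,100 + 40,900 = 517,600
  Less exemption 43,000 → base 474,600
  474,600 × 25% = 118,650

Ordinary income tax:
  176,000 × 13% = 22,880
  126,000 × 25% = 31,500
  2,000 × 35% = 700
  43,100 × 39% = 16,809
  → 71,889
  Less foreign tax credit 25,000 → 46,889

Excess of book-profits minimum tax over ordinary income tax: 118,650 − 46,889 = 71,761.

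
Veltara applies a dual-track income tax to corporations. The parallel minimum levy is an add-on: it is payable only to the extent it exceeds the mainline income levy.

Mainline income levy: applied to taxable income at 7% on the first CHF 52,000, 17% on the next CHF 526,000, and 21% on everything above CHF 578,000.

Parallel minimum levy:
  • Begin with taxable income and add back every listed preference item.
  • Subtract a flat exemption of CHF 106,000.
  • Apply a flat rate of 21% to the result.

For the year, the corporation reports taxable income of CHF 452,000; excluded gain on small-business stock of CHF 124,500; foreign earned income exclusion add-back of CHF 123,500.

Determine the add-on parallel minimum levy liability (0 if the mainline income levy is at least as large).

Mainline income levy:
  CHF 52,000 × 7% = CHF 3,640
  CHF 400,000 × 17% = CHF 68,000
  → CHF 71,640

Parallel minimum levy:
  Adjusted income: CHF 452,000 + CHF 124,500 + CHF 123,500 = CHF 700,000
  Less exemption CHF 106,000 → base CHF 594,000
  CHF 594,000 × 21% = CHF 124,740

Excess of parallel minimum levy over mainline income levy: CHF 124,740 − CHF 71,640 = CHF 53,100.

CHF 53,100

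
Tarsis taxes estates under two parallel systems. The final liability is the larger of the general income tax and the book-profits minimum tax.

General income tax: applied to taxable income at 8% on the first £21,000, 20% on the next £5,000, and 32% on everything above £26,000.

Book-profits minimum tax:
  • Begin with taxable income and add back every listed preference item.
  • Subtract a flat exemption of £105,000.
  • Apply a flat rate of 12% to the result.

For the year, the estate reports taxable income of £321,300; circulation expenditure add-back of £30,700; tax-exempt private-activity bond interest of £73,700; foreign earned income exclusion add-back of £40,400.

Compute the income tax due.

£97,176

Book-profits minimum tax:
  Adjusted income: £321,300 + £30,700 + £73,700 + £40,400 = £466,100
  Less exemption £105,000 → base £361,100
  £361,100 × 12% = £43,332

General income tax:
  £21,000 × 8% = £1,680
  £5,000 × 20% = £1,000
  £295,300 × 32% = £94,496
  → £97,176

£97,176 > £43,332, so the general income tax governs.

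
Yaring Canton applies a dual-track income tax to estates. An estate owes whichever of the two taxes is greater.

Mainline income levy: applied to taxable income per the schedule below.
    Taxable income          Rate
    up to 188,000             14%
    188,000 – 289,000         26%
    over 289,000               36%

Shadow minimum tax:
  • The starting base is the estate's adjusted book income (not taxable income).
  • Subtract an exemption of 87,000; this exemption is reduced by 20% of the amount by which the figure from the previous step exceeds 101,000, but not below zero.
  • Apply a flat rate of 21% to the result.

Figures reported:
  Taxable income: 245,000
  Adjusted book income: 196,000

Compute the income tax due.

41,140

Mainline income levy:
  188,000 × 14% = 26,320
  57,000 × 26% = 14,820
  → 41,140

Shadow minimum tax:
  Base (adjusted book income): 196,000
  Exemption: 87,000 − 20% × (196,000 − 101,000) = 87,000 − 19,000 = 68,000
  Base: 196,000 − 68,000 = 128,000
  128,000 × 21% = 26,880

41,140 > 26,880, so the mainline income levy governs.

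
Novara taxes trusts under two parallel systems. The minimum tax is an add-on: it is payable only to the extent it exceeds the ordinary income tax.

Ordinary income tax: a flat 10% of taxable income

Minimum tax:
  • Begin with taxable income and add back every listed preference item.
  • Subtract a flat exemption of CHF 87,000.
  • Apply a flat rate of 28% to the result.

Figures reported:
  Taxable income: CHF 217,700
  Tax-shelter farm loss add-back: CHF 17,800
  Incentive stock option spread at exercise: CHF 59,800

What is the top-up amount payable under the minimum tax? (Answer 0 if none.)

CHF 36,554

Minimum tax:
  Adjusted income: CHF 217,700 + CHF 17,800 + CHF 59,800 = CHF 295,300
  Less exemption CHF 87,000 → base CHF 208,300
  CHF 208,300 × 28% = CHF 58,324

Ordinary income tax:
  CHF 217,700 × 10% = CHF 21,770

Excess of minimum tax over ordinary income tax: CHF 58,324 − CHF 21,770 = CHF 36,554.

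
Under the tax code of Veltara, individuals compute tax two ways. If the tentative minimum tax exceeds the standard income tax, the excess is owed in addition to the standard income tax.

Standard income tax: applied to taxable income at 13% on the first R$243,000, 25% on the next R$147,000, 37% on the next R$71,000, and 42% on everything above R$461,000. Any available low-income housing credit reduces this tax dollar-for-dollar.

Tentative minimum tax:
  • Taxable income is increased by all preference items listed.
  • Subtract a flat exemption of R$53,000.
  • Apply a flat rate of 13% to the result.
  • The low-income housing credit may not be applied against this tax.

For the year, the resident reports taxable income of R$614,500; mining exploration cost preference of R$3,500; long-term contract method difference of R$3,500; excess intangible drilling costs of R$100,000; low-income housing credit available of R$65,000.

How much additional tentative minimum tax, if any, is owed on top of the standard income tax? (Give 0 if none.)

R$0

Standard income tax:
  R$243,000 × 13% = R$31,590
  R$147,000 × 25% = R$36,750
  R$71,000 × 37% = R$26,270
  R$153,500 × 42% = R$64,470
  → R$159,080
  Less low-income housing credit R$65,000 → R$94,080

Tentative minimum tax:
  Adjusted income: R$614,500 + R$3,500 + R$3,500 + R$100,000 = R$721,500
  Less exemption R$53,000 → base R$668,500
  R$668,500 × 13% = R$86,905

R$86,905 ≤ R$94,080, so no add-on is due.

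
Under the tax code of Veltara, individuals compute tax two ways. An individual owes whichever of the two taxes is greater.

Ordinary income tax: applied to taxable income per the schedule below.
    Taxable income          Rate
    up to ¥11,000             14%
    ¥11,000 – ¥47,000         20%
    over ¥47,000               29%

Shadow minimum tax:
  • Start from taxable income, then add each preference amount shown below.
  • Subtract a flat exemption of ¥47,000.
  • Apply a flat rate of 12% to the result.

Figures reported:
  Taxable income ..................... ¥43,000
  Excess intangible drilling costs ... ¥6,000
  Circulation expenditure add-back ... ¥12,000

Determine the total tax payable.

Ordinary income tax:
  ¥11,000 × 14% = ¥1,540
  ¥32,000 × 20% = ¥6,400
  → ¥7,940

Shadow minimum tax:
  Adjusted income: ¥43,000 + ¥6,000 + ¥12,000 = ¥61,000
  Less exemption ¥47,000 → base ¥14,000
  ¥14,000 × 12% = ¥1,680

¥7,940 > ¥1,680, so the ordinary income tax governs.

¥7,940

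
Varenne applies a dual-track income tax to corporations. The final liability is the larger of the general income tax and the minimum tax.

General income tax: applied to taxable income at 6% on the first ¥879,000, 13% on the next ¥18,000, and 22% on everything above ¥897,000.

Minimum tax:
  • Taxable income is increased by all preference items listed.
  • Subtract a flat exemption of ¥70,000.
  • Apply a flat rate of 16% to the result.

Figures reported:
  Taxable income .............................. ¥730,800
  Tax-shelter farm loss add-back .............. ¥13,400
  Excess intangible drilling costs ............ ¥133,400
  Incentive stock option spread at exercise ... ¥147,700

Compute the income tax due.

¥152,848

General income tax:
  ¥730,800 × 6% = ¥43,848

Minimum tax:
  Adjusted income: ¥730,800 + ¥13,400 + ¥133,400 + ¥147,700 = ¥1,025,300
  Less exemption ¥70,000 → base ¥955,300
  ¥955,300 × 16% = ¥152,848

¥152,848 > ¥43,848, so the minimum tax is the binding amount.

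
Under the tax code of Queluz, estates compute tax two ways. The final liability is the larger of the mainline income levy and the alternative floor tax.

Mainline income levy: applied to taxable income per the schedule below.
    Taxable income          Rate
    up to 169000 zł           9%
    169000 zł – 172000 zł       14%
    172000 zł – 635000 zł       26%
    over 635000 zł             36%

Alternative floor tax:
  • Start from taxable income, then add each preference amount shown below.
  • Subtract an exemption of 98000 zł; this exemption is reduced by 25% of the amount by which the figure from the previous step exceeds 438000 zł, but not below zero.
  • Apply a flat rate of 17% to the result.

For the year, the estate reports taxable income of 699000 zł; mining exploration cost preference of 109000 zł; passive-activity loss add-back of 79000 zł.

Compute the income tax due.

Alternative floor tax:
  Adjusted income: 699000 zł + 109000 zł + 79000 zł = 887000 zł
  Exemption: 25% × (887000 zł − 438000 zł) = 112250 zł ≥ 98000 zł, so the exemption is fully phased out
  Base: 887000 zł − 0 zł = 887000 zł
  887000 zł × 17% = 150790 zł

Mainline income levy:
  169000 zł × 9% = 15210 zł
  3000 zł × 14% = 420 zł
  463000 zł × 26% = 120380 zł
  64000 zł × 36% = 23040 zł
  → 159050 zł

159050 zł > 150790 zł, so the mainline income levy governs.

159050 zł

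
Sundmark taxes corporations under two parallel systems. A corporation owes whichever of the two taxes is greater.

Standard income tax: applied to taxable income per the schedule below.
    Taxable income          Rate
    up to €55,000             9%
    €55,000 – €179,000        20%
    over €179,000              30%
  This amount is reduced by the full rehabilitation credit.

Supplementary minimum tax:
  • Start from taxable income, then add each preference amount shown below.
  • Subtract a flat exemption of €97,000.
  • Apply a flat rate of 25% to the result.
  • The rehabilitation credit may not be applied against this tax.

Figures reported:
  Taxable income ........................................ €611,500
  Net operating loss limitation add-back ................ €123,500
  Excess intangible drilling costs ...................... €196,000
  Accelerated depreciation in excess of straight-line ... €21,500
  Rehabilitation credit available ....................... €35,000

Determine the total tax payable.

€213,875

Supplementary minimum tax:
  Adjusted income: €611,500 + €123,500 + €196,000 + €21,500 = €952,500
  Less exemption €97,000 → base €855,500
  €855,500 × 25% = €213,875

Standard income tax:
  €55,000 × 9% = €4,950
  €124,000 × 20% = €24,800
  €432,500 × 30% = €129,750
  → €159,500
  Less rehabilitation credit €35,000 → €124,500

€213,875 > €124,500, so the supplementary minimum tax is the binding amount.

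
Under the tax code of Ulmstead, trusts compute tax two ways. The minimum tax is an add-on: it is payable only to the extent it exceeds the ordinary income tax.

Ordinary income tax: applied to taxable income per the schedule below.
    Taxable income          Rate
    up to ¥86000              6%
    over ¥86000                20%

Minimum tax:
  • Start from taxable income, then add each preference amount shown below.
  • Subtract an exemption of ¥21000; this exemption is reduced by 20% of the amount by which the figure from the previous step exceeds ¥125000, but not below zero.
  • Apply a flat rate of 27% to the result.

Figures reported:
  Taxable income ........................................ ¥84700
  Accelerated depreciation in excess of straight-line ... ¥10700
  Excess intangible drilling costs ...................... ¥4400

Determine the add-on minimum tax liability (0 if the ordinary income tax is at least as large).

Ordinary income tax:
  ¥84700 × 6% = ¥5082

Minimum tax:
  Adjusted income: ¥84700 + ¥10700 + ¥4400 = ¥99800
  Exemption: ¥99800 ≤ ¥125000, so full ¥21000 applies
  Base: ¥99800 − ¥21000 = ¥78800
  ¥78800 × 27% = ¥21276

Excess of minimum tax over ordinary income tax: ¥21276 − ¥5082 = ¥16194.

¥16194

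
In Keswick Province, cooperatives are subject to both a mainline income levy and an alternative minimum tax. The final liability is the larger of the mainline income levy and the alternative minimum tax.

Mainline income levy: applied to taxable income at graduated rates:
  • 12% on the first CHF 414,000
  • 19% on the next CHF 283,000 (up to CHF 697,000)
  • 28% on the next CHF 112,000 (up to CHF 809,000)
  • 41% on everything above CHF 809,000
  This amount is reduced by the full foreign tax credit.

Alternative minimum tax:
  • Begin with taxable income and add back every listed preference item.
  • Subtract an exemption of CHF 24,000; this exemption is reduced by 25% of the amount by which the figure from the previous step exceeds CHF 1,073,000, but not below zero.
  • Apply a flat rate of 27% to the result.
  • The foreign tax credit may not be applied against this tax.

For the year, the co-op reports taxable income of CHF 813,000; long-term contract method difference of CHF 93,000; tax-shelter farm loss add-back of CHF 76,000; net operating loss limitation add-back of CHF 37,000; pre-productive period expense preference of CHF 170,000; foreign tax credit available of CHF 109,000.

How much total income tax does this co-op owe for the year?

Alternative minimum tax:
  Adjusted income: CHF 813,000 + CHF 93,000 + CHF 76,000 + CHF 37,000 + CHF 170,000 = CHF 1,189,000
  Exemption: 25% × (CHF 1,189,000 − CHF 1,073,000) = CHF 29,000 ≥ CHF 24,000, so the exemption is fully phased out
  Base: CHF 1,189,000 − CHF 0 = CHF 1,189,000
  CHF 1,189,000 × 27% = CHF 321,030

Mainline income levy:
  CHF 414,000 × 12% = CHF 49,680
  CHF 283,000 × 19% = CHF 53,770
  CHF 112,000 × 28% = CHF 31,360
  CHF 4,000 × 41% = CHF 1,640
  → CHF 136,450
  Less foreign tax credit CHF 109,000 → CHF 27,450

CHF 321,030 > CHF 27,450, so the alternative minimum tax is the binding amount.

CHF 321,030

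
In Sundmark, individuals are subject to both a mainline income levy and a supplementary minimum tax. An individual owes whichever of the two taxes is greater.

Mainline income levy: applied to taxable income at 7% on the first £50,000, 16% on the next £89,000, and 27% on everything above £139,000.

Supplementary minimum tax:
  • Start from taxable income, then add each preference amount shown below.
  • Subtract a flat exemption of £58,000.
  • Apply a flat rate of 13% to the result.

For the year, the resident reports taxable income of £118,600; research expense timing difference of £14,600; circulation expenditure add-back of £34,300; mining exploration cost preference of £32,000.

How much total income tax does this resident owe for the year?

£18,395

Supplementary minimum tax:
  Adjusted income: £118,600 + £14,600 + £34,300 + £32,000 = £199,500
  Less exemption £58,000 → base £141,500
  £141,500 × 13% = £18,395

Mainline income levy:
  £50,000 × 7% = £3,500
  £68,600 × 16% = £10,976
  → £14,476

£18,395 > £14,476, so the supplementary minimum tax is the binding amount.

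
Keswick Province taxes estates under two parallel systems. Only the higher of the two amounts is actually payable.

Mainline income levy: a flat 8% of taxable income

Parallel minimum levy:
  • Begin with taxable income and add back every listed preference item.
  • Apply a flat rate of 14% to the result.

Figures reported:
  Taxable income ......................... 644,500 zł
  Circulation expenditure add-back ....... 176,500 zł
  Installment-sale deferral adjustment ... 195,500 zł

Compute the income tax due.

142,310 zł

Mainline income levy:
  644,500 zł × 8% = 51,560 zł

Parallel minimum levy:
  Adjusted income: 644,500 zł + 176,500 zł + 195,500 zł = 1,016,500 zł
  1,016,500 zł × 14% = 142,310 zł

142,310 zł > 51,560 zł, so the parallel minimum levy is the binding amount.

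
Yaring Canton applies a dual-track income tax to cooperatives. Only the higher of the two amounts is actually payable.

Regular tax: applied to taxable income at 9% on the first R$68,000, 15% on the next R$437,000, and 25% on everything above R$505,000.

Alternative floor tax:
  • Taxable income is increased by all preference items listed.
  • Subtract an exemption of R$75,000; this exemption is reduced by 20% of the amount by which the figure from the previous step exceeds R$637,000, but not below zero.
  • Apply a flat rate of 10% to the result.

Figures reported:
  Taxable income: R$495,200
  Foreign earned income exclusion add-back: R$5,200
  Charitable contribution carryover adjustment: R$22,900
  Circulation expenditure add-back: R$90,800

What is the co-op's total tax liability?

Regular tax:
  R$68,000 × 9% = R$6,120
  R$427,200 × 15% = R$64,080
  → R$70,200

Alternative floor tax:
  Adjusted income: R$495,200 + R$5,200 + R$22,900 + R$90,800 = R$614,100
  Exemption: R$614,100 ≤ R$637,000, so full R$75,000 applies
  Base: R$614,100 − R$75,000 = R$539,100
  R$539,100 × 10% = R$53,910

R$70,200 > R$53,910, so the regular tax governs.

R$70,200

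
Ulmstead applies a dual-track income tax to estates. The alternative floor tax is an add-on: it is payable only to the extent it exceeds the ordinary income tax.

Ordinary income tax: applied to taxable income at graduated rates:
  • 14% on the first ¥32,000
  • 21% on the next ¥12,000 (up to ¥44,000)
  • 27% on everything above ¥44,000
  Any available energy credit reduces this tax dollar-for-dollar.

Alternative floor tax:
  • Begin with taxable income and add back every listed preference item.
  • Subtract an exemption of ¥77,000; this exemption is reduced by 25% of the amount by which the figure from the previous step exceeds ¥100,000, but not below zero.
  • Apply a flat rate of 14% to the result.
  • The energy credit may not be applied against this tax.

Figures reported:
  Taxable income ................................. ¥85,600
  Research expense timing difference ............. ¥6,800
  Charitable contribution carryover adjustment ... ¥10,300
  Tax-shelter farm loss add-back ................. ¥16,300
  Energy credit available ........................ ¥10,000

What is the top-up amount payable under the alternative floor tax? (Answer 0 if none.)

¥0

Alternative floor tax:
  Adjusted income: ¥85,600 + ¥6,800 + ¥10,300 + ¥16,300 = ¥119,000
  Exemption: ¥77,000 − 25% × (¥119,000 − ¥100,000) = ¥77,000 − ¥4,750 = ¥72,250
  Base: ¥119,000 − ¥72,250 = ¥46,750
  ¥46,750 × 14% = ¥6,545

Ordinary income tax:
  ¥32,000 × 14% = ¥4,480
  ¥12,000 × 21% = ¥2,520
  ¥41,600 × 27% = ¥11,232
  → ¥18,232
  Less energy credit ¥10,000 → ¥8,232

¥6,545 ≤ ¥8,232, so no add-on is due.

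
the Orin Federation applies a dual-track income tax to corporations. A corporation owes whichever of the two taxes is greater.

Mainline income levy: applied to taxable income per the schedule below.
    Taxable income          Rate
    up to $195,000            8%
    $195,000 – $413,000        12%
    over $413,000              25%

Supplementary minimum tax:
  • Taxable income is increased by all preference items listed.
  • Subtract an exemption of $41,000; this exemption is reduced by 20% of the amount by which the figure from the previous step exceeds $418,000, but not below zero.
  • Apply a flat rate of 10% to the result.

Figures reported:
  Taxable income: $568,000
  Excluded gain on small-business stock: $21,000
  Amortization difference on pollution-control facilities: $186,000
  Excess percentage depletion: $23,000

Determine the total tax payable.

Supplementary minimum tax:
  Adjusted income: $568,000 + $21,000 + $186,000 + $23,000 = $798,000
  Exemption: 20% × ($798,000 − $418,000) = $76,000 ≥ $41,000, so the exemption is fully phased out
  Base: $798,000 − $0 = $798,000
  $798,000 × 10% = $79,800

Mainline income levy:
  $195,000 × 8% = $15,600
  $218,000 × 12% = $26,160
  $155,000 × 25% = $38,750
  → $80,510

$80,510 > $79,800, so the mainline income levy governs.

$80,510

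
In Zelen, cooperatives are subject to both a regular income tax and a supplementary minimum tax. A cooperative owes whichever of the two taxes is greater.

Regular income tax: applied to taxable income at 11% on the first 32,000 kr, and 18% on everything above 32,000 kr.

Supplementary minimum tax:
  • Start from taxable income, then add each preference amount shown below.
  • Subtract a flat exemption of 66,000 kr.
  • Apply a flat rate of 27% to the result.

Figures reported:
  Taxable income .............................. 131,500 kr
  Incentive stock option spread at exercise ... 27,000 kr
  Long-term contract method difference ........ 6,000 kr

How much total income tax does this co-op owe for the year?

26,595 kr

Supplementary minimum tax:
  Adjusted income: 131,500 kr + 27,000 kr + 6,000 kr = 164,500 kr
  Less exemption 66,000 kr → base 98,500 kr
  98,500 kr × 27% = 26,595 kr

Regular income tax:
  32,000 kr × 11% = 3,520 kr
  99,500 kr × 18% = 17,910 kr
  → 21,430 kr

26,595 kr > 21,430 kr, so the supplementary minimum tax is the binding amount.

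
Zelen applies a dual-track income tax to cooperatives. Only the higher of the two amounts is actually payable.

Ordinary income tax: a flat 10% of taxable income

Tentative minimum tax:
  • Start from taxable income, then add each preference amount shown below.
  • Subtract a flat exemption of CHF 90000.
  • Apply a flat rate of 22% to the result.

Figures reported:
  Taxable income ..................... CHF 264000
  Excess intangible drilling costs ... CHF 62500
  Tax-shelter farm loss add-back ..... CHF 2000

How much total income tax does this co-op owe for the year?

Ordinary income tax:
  CHF 264000 × 10% = CHF 26400

Tentative minimum tax:
  Adjusted income: CHF 264000 + CHF 62500 + CHF 2000 = CHF 328500
  Less exemption CHF 90000 → base CHF 238500
  CHF 238500 × 22% = CHF 52470

CHF 52470 > CHF 26400, so the tentative minimum tax is the binding amount.

CHF 52470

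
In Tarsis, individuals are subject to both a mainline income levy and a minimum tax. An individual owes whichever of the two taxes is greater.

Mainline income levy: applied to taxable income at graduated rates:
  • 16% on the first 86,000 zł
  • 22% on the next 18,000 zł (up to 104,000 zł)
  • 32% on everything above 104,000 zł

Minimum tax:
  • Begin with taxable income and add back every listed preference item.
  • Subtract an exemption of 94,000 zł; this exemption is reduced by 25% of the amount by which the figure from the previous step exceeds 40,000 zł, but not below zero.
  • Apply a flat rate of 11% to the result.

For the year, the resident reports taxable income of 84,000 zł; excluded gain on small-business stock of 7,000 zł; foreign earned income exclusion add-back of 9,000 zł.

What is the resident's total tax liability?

Mainline income levy:
  84,000 zł × 16% = 13,440 zł

Minimum tax:
  Adjusted income: 84,000 zł + 7,000 zł + 9,000 zł = 100,000 zł
  Exemption: 94,000 zł − 25% × (100,000 zł − 40,000 zł) = 94,000 zł − 15,000 zł = 79,000 zł
  Base: 100,000 zł − 79,000 zł = 21,000 zł
  21,000 zł × 11% = 2,310 zł

13,440 zł > 2,310 zł, so the mainline income levy governs.

13,440 zł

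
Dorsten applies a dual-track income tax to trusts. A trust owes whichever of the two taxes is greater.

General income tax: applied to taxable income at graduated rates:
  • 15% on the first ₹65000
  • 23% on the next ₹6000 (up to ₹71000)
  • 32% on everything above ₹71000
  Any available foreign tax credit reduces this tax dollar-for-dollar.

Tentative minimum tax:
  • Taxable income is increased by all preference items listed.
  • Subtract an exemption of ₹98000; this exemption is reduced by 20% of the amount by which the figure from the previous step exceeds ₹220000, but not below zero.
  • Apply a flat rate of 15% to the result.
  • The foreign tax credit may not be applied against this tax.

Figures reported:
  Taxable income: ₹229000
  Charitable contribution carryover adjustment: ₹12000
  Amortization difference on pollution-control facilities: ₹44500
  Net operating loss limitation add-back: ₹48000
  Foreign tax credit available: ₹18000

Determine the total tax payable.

₹43690

Tentative minimum tax:
  Adjusted income: ₹229000 + ₹12000 + ₹44500 + ₹48000 = ₹333500
  Exemption: ₹98000 − 20% × (₹333500 − ₹220000) = ₹98000 − ₹22700 = ₹75300
  Base: ₹333500 − ₹75300 = ₹258200
  ₹258200 × 15% = ₹38730

General income tax:
  ₹65000 × 15% = ₹9750
  ₹6000 × 23% = ₹1380
  ₹158000 × 32% = ₹50560
  → ₹61690
  Less foreign tax credit ₹18000 → ₹43690

₹43690 > ₹38730, so the general income tax governs.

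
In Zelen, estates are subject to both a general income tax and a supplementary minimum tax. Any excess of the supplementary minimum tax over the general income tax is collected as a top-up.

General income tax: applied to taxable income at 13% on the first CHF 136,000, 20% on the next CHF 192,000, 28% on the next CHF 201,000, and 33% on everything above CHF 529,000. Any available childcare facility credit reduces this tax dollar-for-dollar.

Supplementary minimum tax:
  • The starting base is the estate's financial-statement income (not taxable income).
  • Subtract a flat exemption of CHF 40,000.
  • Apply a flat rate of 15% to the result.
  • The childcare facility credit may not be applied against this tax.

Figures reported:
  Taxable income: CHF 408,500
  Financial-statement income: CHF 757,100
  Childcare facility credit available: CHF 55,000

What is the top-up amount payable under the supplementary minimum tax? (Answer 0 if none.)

CHF 83,945

Supplementary minimum tax:
  Base (financial-statement income): CHF 757,100
  Less exemption CHF 40,000 → base CHF 717,100
  CHF 717,100 × 15% = CHF 107,565

General income tax:
  CHF 136,000 × 13% = CHF 17,680
  CHF 192,000 × 20% = CHF 38,400
  CHF 80,500 × 28% = CHF 22,540
  → CHF 78,620
  Less childcare facility credit CHF 55,000 → CHF 23,620

Excess of supplementary minimum tax over general income tax: CHF 107,565 − CHF 23,620 = CHF 83,945.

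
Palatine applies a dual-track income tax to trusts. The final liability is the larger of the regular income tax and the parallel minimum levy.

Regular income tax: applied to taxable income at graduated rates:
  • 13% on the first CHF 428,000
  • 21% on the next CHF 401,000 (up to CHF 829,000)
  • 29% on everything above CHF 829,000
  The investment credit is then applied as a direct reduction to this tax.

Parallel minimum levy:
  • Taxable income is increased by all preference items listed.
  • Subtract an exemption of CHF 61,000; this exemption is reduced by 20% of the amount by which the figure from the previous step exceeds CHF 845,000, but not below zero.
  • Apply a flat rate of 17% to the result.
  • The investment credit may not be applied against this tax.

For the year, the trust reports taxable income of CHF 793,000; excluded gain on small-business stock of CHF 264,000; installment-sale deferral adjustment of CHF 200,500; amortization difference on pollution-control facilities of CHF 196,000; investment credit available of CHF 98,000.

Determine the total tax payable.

CHF 247,095

Regular income tax:
  CHF 428,000 × 13% = CHF 55,640
  CHF 365,000 × 21% = CHF 76,650
  → CHF 132,290
  Less investment credit CHF 98,000 → CHF 34,290

Parallel minimum levy:
  Adjusted income: CHF 793,000 + CHF 264,000 + CHF 200,500 + CHF 196,000 = CHF 1,453,500
  Exemption: 20% × (CHF 1,453,500 − CHF 845,000) = CHF 121,700 ≥ CHF 61,000, so the exemption is fully phased out
  Base: CHF 1,453,500 − CHF 0 = CHF 1,453,500
  CHF 1,453,500 × 17% = CHF 247,095

CHF 247,095 > CHF 34,290, so the parallel minimum levy is the binding amount.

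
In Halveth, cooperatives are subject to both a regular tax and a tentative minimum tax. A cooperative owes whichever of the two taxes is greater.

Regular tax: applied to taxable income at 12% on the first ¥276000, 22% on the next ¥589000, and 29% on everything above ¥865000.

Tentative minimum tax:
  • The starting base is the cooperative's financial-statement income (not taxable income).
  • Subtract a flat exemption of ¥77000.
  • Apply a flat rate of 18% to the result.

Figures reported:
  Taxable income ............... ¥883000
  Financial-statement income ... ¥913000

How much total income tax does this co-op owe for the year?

Tentative minimum tax:
  Base (financial-statement income): ¥913000
  Less exemption ¥77000 → base ¥836000
  ¥836000 × 18% = ¥150480

Regular tax:
  ¥276000 × 12% = ¥33120
  ¥589000 × 22% = ¥129580
  ¥18000 × 29% = ¥5220
  → ¥167920

¥167920 > ¥150480, so the regular tax governs.

¥167920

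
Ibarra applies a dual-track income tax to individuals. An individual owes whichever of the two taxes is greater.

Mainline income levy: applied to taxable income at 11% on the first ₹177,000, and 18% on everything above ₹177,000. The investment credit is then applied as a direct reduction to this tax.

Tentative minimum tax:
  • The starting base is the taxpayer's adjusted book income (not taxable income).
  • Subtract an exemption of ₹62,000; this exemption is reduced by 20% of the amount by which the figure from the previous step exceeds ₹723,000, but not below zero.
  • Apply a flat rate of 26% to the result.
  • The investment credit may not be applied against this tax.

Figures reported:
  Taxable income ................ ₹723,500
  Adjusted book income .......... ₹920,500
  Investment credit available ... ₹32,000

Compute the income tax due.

₹233,480

Mainline income levy:
  ₹177,000 × 11% = ₹19,470
  ₹546,500 × 18% = ₹98,370
  → ₹117,840
  Less investment credit ₹32,000 → ₹85,840

Tentative minimum tax:
  Base (adjusted book income): ₹920,500
  Exemption: ₹62,000 − 20% × (₹920,500 − ₹723,000) = ₹62,000 − ₹39,500 = ₹22,500
  Base: ₹920,500 − ₹22,500 = ₹898,000
  ₹898,000 × 26% = ₹233,480

₹233,480 > ₹85,840, so the tentative minimum tax is the binding amount.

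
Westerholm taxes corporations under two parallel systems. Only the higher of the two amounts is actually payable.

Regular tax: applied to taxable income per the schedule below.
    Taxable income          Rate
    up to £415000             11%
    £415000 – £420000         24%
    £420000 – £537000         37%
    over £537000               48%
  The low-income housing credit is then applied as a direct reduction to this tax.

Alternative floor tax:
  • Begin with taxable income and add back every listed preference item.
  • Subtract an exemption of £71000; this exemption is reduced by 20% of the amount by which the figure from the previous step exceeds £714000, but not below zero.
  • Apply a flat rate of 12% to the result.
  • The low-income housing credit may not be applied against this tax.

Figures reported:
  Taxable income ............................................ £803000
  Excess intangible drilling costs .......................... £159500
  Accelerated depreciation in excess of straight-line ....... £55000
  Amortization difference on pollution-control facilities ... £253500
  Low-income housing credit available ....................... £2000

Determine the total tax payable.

Regular tax:
  £415000 × 11% = £45650
  £5000 × 24% = £1200
  £117000 × 37% = £43290
  £266000 × 48% = £127680
  → £217820
  Less low-income housing credit £2000 → £215820

Alternative floor tax:
  Adjusted income: £803000 + £159500 + £55000 + £253500 = £1271000
  Exemption: 20% × (£1271000 − £714000) = £111400 ≥ £71000, so the exemption is fully phased out
  Base: £1271000 − £0 = £1271000
  £1271000 × 12% = £152520

£215820 > £152520, so the regular tax governs.

£215820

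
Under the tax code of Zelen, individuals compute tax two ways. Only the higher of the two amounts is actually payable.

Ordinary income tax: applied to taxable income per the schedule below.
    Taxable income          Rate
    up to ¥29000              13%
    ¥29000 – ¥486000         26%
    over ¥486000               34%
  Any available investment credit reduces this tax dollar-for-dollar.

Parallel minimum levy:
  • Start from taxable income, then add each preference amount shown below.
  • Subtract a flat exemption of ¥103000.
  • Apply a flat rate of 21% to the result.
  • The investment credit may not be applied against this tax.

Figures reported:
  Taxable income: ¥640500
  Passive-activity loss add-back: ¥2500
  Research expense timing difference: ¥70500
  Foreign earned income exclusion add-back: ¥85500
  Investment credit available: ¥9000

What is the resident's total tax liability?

¥166120

Ordinary income tax:
  ¥29000 × 13% = ¥3770
  ¥457000 × 26% = ¥118820
  ¥154500 × 34% = ¥52530
  → ¥175120
  Less investment credit ¥9000 → ¥166120

Parallel minimum levy:
  Adjusted income: ¥640500 + ¥2500 + ¥70500 + ¥85500 = ¥799000
  Less exemption ¥103000 → base ¥696000
  ¥696000 × 21% = ¥146160

¥166120 > ¥146160, so the ordinary income tax governs.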